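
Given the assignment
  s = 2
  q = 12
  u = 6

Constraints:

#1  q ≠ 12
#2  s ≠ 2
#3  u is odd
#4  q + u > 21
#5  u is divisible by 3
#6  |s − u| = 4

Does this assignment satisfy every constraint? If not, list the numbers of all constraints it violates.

#1 q = 12, but 12 is required to differ  fails
#2 s = 2, but 2 is required to differ  fails
#3 u = 6 is even  fails
#4 q + u = 12 + 6 = 18; 18 ≤ 21, bound 21 not met  fails
#5 6 / 3 = 2, so 3 divides 6  holds
#6 |2 − 6| = 4  holds

No — constraints 1, 2, 3, 4 are not satisfied.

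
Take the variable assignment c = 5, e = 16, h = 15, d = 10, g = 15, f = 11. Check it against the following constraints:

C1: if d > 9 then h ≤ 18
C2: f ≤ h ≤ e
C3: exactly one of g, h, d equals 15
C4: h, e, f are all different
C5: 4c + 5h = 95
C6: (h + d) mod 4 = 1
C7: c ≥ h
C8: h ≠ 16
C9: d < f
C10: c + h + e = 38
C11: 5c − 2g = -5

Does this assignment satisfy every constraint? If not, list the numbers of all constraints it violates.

The assignment fails constraints 3, 7, 10.

C1: d = 10 > 9, so we need h ≤ 18; h = 15 ≤ 18  ✔
C2: values 11 ≤ 15 ≤ 16  ✔
C3: g=15, h=15, d=10; 2 of them equal 15, not exactly one  ✘
C4: values 15, 16, 11 are pairwise distinct  ✔
C5: 4c + 5h = 4(5) + 5(15) = 95  ✔
C6: h + d = 25; 25 mod 4 = 1  ✔
C7: c = 5, h = 15; 5 < 15 (want ≥)  ✘
C8: h = 15, and 15 ≠ 16  ✔
C9: d = 10, f = 11; 10 < 11  ✔
C10: c + h + e = 5 + 15 + 16 = 36, not 38  ✘
C11: 5c − 2g = 5(5) − 2(15) = -5  ✔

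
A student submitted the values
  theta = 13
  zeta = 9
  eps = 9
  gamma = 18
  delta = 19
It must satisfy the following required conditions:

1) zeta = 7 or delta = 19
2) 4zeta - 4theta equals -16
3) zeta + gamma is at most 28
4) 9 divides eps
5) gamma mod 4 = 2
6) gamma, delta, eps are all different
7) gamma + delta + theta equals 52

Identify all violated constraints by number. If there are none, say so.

1) zeta = 9 ≠ 7, but delta = 19 = 19 (second disjunct) — OK.
2) 4zeta - 4theta = 4(9) - 4(13) = -16 — OK.
3) zeta + gamma = 9 + 18 = 27; 27 ≤ 28 — OK.
4) 9 / 9 = 1, so 9 divides 9 — OK.
5) 18 mod 4 = 2 — OK.
6) values 18, 19, 9 are pairwise distinct — OK.
7) gamma + delta + theta = 18 + 19 + 13 = 50, not 52 — violated.

Constraint 7 does not hold.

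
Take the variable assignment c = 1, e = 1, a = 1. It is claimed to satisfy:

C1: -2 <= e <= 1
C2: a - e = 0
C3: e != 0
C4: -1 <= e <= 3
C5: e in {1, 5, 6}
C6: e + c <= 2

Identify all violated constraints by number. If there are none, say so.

C1: e = 1 lies in [-2, 1] — holds.
C2: a - e = 1 - 1 = 0 — holds.
C3: e = 1, and 1 ≠ 0 — holds.
C4: e = 1 lies in [-1, 3] — holds.
C5: e = 1 is in {1, 5, 6} — holds.
C6: e + c = 1 + 1 = 2; 2 ≤ 2 — holds.

None — every constraint holds.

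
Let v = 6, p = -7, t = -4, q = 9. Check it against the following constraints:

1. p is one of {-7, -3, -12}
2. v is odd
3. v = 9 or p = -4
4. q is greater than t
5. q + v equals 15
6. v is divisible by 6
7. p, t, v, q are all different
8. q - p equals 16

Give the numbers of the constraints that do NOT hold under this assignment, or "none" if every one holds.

No — constraints 2, 3 are not satisfied.

1. p = -7 is in {-7, -3, -12}  ✔
2. v = 6 is even  ✘
3. v = 6 ≠ 9 and p = -7 ≠ -4; both disjuncts false  ✘
4. q = 9, t = -4; 9 > -4  ✔
5. q + v = 9 + 6 = 15  ✔
6. 6 / 6 = 1, so 6 divides 6  ✔
7. values -7, -4, 6, 9 are pairwise distinct  ✔
8. q - p = 9 - (-7) = 16  ✔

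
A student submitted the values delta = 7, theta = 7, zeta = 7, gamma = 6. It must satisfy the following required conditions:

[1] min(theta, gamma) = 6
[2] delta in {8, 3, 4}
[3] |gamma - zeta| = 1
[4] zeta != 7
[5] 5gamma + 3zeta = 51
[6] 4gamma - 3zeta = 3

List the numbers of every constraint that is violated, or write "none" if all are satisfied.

[1] min(7, 6) = 6  true
[2] delta = 7 is not in {8, 3, 4}  false
[3] |6 - 7| = 1  true
[4] zeta = 7, but 7 is required to differ  false
[5] 5gamma + 3zeta = 5(6) + 3(7) = 51  true
[6] 4gamma - 3zeta = 4(6) - 3(7) = 3  true

Constraints 2, 4 do not hold.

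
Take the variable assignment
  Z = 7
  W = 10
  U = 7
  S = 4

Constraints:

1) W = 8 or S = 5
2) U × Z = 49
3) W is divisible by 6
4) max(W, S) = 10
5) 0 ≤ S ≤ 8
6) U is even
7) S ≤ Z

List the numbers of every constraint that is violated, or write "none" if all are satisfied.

1) W = 10 ≠ 8 and S = 4 ≠ 5; both disjuncts false — fails.
2) U × Z = 7 × 7 = 49 — holds.
3) 10 = 6×1 + 4, so 6 does not divide 10 — fails.
4) max(10, 4) = 10 — holds.
5) S = 4 lies in [0, 8] — holds.
6) U = 7 is odd — fails.
7) S = 4, Z = 7; 4 ≤ 7 — holds.

Violated: 1, 3, and 6.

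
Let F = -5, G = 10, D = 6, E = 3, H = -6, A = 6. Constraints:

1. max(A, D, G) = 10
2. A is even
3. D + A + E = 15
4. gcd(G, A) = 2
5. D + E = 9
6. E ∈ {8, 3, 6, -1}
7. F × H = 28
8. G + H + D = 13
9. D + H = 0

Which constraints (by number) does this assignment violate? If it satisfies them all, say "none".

1. max(6, 6, 10) = 10 — satisfied.
2. A = 6 is even — satisfied.
3. D + A + E = 6 + 6 + 3 = 15 — satisfied.
4. gcd(10, 6) = 2 — satisfied.
5. D + E = 6 + 3 = 9 — satisfied.
6. E = 3 is in {8, 3, 6, -1} — satisfied.
7. F × H = -5 × (-6) = 30, not 28 — violated.
8. G + H + D = 10 + (-6) + 6 = 10, not 13 — violated.
9. D + H = 6 + (-6) = 0 — satisfied.

Constraints 7 and 8 do not hold.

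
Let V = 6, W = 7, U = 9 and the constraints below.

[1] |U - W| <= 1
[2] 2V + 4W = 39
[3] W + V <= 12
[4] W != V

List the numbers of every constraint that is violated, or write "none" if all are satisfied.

[1] |9 - 7| = 2; 2 > 1, exceeds bound 1 — violated.
[2] 2V + 4W = 2(6) + 4(7) = 40, not 39 — violated.
[3] W + V = 7 + 6 = 13; 13 > 12, bound 12 not met — violated.
[4] W = 7, V = 6; distinct — satisfied.

Constraints 1, 2, 3 do not hold.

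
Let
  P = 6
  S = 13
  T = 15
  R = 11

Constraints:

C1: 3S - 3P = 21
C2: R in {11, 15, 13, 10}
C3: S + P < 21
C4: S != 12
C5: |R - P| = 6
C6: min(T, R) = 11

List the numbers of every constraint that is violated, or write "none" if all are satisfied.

Constraint 5 does not hold.

C1: 3S - 3P = 3(13) - 3(6) = 21  ✔
C2: R = 11 is in {11, 15, 13, 10}  ✔
C3: S + P = 13 + 6 = 19; 19 < 21  ✔
C4: S = 13, and 13 ≠ 12  ✔
C5: |11 - 6| = 5, not 6  ✘
C6: min(15, 11) = 11  ✔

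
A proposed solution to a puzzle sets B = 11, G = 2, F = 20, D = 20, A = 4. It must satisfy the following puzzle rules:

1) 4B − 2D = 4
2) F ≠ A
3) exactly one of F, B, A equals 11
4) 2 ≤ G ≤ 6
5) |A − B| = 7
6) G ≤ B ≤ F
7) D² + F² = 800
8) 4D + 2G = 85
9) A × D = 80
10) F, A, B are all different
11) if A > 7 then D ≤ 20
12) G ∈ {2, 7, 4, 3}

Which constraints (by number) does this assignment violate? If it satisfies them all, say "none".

The assignment fails constraint 8.

1) 4B − 2D = 4(11) − 2(20) = 4 — holds.
2) F = 20, A = 4; distinct — holds.
3) F=20, B=11, A=4; 1 of them equals 11 — holds.
4) G = 2 lies in [2, 6] — holds.
5) |4 − 11| = 7 — holds.
6) values 2 ≤ 11 ≤ 20 — holds.
7) D² + F² = 20² + 20² = 400 + 400 = 800 — holds.
8) 4D + 2G = 4(20) + 2(2) = 84, not 85 — does not hold.
9) A × D = 4 × 20 = 80 — holds.
10) values 20, 4, 11 are pairwise distinct — holds.
11) A = 4, not > 7; antecedent false, conditional vacuously true — holds.
12) G = 2 is in {2, 7, 4, 3} — holds.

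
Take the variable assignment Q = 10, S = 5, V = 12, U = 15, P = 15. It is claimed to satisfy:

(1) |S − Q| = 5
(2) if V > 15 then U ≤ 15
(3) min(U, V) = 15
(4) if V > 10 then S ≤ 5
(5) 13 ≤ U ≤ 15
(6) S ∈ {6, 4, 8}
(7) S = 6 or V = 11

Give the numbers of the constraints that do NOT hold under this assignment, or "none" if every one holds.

Constraints 3, 6, 7 do not hold.

(1) |5 − 10| = 5 — OK.
(2) V = 12, not > 15; antecedent false, conditional vacuously true — OK.
(3) min(15, 12) = 12, not 15 — violated.
(4) V = 12 > 10, so we need S ≤ 5; S = 5 ≤ 5 — OK.
(5) U = 15 lies in [13, 15] — OK.
(6) S = 5 is not in {6, 4, 8} — violated.
(7) S = 5 ≠ 6 and V = 12 ≠ 11; both disjuncts false — violated.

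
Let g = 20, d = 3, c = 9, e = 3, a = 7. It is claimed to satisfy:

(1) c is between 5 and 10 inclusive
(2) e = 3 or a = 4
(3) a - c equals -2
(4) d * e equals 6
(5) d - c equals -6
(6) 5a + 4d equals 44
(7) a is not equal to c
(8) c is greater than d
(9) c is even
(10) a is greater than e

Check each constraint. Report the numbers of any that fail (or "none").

Violated: 4, 6, 9.

(1) c = 9 lies in [5, 10] — OK.
(2) e = 3 = 3 (first disjunct) — OK.
(3) a - c = 7 - 9 = -2 — OK.
(4) d * e = 3 * 3 = 9, not 6 — violated.
(5) d - c = 3 - 9 = -6 — OK.
(6) 5a + 4d = 5(7) + 4(3) = 47, not 44 — violated.
(7) a = 7, c = 9; distinct — OK.
(8) c = 9, d = 3; 9 > 3 — OK.
(9) c = 9 is odd — violated.
(10) a = 7, e = 3; 7 > 3 — OK.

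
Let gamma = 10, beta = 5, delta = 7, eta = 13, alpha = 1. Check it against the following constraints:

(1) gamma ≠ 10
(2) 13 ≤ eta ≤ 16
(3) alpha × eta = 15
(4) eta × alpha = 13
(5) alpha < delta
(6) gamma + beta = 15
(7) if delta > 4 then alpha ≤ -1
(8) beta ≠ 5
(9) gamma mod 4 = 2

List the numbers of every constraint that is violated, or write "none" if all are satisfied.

Violated: 1, 3, 7, and 8.

(1) gamma = 10, but 10 is required to differ  FAIL
(2) eta = 13 lies in [13, 16]  OK
(3) alpha × eta = 1 × 13 = 13, not 15  FAIL
(4) eta × alpha = 13 × 1 = 13  OK
(5) alpha = 1, delta = 7; 1 < 7  OK
(6) gamma + beta = 10 + 5 = 15  OK
(7) delta = 7 > 4, so we need alpha ≤ -1; but alpha = 1 > -1  FAIL
(8) beta = 5, but 5 is required to differ  FAIL
(9) 10 mod 4 = 2  OK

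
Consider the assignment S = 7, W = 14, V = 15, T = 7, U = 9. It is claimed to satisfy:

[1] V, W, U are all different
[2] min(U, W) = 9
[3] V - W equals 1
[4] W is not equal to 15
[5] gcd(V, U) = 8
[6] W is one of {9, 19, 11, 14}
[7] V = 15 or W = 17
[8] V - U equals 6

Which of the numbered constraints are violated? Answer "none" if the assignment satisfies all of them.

[1] values 15, 14, 9 are pairwise distinct  yes
[2] min(9, 14) = 9  yes
[3] V - W = 15 - 14 = 1  yes
[4] W = 14, and 14 ≠ 15  yes
[5] gcd(15, 9) = 3, not 8  no
[6] W = 14 is in {9, 19, 11, 14}  yes
[7] V = 15 = 15 (first disjunct)  yes
[8] V - U = 15 - 9 = 6  yes

Constraint 5 does not hold.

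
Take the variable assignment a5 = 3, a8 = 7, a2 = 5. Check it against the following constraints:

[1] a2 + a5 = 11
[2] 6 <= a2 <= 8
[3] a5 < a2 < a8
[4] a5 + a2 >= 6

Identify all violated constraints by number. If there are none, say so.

[1] a2 + a5 = 5 + 3 = 8, not 11  ✘
[2] a2 = 5 is outside [6, 8]  ✘
[3] values 3 < 5 < 7  ✔
[4] a5 + a2 = 3 + 5 = 8; 8 ≥ 6  ✔

Violated: 1 and 2.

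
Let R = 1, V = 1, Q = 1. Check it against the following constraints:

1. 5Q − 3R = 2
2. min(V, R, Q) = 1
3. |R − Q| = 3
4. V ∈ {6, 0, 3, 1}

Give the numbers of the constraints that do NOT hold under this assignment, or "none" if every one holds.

1. 5Q − 3R = 5(1) − 3(1) = 2  yes
2. min(1, 1, 1) = 1  yes
3. |1 − 1| = 0, not 3  no
4. V = 1 is in {6, 0, 3, 1}  yes

The assignment fails constraint 3.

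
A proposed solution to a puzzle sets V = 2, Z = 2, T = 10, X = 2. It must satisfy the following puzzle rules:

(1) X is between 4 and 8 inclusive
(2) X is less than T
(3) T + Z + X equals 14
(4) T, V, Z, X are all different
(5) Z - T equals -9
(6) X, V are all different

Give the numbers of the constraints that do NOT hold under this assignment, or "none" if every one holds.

(1) X = 2 is outside [4, 8]  ✗
(2) X = 2, T = 10; 2 < 10  ✓
(3) T + Z + X = 10 + 2 + 2 = 14  ✓
(4) V = Z = 2, not all different  ✗
(5) Z - T = 2 - 10 = -8, not -9  ✗
(6) X = V = 2, not all different  ✗

No — constraints 1, 4, 5, and 6 are not satisfied.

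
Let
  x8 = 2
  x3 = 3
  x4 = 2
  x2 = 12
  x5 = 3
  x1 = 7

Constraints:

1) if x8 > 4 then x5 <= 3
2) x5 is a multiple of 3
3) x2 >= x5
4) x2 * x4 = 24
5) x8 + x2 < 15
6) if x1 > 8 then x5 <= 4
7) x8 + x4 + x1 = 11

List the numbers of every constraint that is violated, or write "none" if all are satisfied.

1) x8 = 2, not > 4; antecedent false, conditional vacuously true — OK.
2) 3 / 3 = 1, so 3 divides 3 — OK.
3) x2 = 12, x5 = 3; 12 ≥ 3 — OK.
4) x2 * x4 = 12 * 2 = 24 — OK.
5) x8 + x2 = 2 + 12 = 14; 14 < 15 — OK.
6) x1 = 7, not > 8; antecedent false, conditional vacuously true — OK.
7) x8 + x4 + x1 = 2 + 2 + 7 = 11 — OK.

All constraints are satisfied.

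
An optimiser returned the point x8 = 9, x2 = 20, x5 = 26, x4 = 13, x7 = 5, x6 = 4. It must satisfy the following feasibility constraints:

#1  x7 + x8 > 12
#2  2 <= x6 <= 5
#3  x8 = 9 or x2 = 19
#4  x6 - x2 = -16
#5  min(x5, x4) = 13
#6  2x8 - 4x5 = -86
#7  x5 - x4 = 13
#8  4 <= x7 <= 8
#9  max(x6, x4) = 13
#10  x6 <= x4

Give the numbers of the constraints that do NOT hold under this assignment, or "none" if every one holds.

#1 x7 + x8 = 5 + 9 = 14; 14 > 12  ✓
#2 x6 = 4 lies in [2, 5]  ✓
#3 x8 = 9 = 9 (first disjunct)  ✓
#4 x6 - x2 = 4 - 20 = -16  ✓
#5 min(26, 13) = 13  ✓
#6 2x8 - 4x5 = 2(9) - 4(26) = -86  ✓
#7 x5 - x4 = 26 - 13 = 13  ✓
#8 x7 = 5 lies in [4, 8]  ✓
#9 max(4, 13) = 13  ✓
#10 x6 = 4, x4 = 13; 4 ≤ 13  ✓

Yes — all constraints hold.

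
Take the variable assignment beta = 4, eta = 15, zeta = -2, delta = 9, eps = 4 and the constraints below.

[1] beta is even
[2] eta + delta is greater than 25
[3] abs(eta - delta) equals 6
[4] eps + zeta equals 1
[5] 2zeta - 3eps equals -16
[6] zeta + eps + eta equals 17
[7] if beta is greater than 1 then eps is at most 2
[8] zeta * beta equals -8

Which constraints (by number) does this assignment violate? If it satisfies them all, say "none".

The assignment fails constraints 2, 4, 7.

[1] beta = 4 is even — satisfied.
[2] eta + delta = 15 + 9 = 24; 24 ≤ 25, bound 25 not met — violated.
[3] abs(15 - 9) = 6 — satisfied.
[4] eps + zeta = 4 + (-2) = 2, not 1 — violated.
[5] 2zeta - 3eps = 2(-2) - 3(4) = -16 — satisfied.
[6] zeta + eps + eta = -2 + 4 + 15 = 17 — satisfied.
[7] beta = 4 > 1, so we need eps ≤ 2; but eps = 4 > 2 — violated.
[8] zeta * beta = -2 * 4 = -8 — satisfied.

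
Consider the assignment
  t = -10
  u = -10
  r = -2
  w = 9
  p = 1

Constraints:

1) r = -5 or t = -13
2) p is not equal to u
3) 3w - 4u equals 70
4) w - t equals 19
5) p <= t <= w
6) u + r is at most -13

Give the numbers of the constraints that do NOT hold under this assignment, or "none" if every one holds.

Constraints 1, 3, 5, 6 are violated.

1) r = -2 ≠ -5 and t = -10 ≠ -13; both disjuncts false — violated.
2) p = 1, u = -10; distinct — satisfied.
3) 3w - 4u = 3(9) - 4(-10) = 67, not 70 — violated.
4) w - t = 9 - (-10) = 19 — satisfied.
5) values 1, -10, 9; p = 1 is not <= t = -10 — violated.
6) u + r = -10 + (-2) = -12; -12 > -13, bound -13 not met — violated.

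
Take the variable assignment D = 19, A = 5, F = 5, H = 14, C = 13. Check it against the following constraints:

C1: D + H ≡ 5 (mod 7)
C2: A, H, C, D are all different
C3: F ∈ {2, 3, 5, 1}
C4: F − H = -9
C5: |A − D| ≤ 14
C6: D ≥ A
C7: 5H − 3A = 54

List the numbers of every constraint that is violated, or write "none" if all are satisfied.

The assignment fails constraint 7.

C1: D + H = 33; 33 mod 7 = 5 — holds.
C2: values 5, 14, 13, 19 are pairwise distinct — holds.
C3: F = 5 is in {2, 3, 5, 1} — holds.
C4: F − H = 5 − 14 = -9 — holds.
C5: |5 − 19| = 14; 14 ≤ 14 — holds.
C6: D = 19, A = 5; 19 ≥ 5 — holds.
C7: 5H − 3A = 5(14) − 3(5) = 55, not 54 — does not hold.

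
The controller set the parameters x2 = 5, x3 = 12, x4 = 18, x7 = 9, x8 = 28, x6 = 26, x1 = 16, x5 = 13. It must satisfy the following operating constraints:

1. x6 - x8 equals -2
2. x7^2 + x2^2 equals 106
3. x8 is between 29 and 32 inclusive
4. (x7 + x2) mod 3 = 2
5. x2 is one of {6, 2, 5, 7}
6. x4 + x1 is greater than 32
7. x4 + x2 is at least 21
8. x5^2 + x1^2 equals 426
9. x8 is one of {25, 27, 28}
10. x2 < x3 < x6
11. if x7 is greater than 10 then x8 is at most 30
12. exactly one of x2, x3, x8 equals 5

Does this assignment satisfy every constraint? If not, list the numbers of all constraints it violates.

Violated: 3, 8.

1. x6 - x8 = 26 - 28 = -2 — OK.
2. x7^2 + x2^2 = 9^2 + 5^2 = 81 + 25 = 106 — OK.
3. x8 = 28 is outside [29, 32] — violated.
4. x7 + x2 = 14; 14 mod 3 = 2 — OK.
5. x2 = 5 is in {6, 2, 5, 7} — OK.
6. x4 + x1 = 18 + 16 = 34; 34 > 32 — OK.
7. x4 + x2 = 18 + 5 = 23; 23 ≥ 21 — OK.
8. x5^2 + x1^2 = 13^2 + 16^2 = 169 + 256 = 425, not 426 — violated.
9. x8 = 28 is in {25, 27, 28} — OK.
10. values 5 < 12 < 26 — OK.
11. x7 = 9, not > 10; antecedent false, conditional vacuously true — OK.
12. x2=5, x3=12, x8=28; 1 of them equals 5 — OK.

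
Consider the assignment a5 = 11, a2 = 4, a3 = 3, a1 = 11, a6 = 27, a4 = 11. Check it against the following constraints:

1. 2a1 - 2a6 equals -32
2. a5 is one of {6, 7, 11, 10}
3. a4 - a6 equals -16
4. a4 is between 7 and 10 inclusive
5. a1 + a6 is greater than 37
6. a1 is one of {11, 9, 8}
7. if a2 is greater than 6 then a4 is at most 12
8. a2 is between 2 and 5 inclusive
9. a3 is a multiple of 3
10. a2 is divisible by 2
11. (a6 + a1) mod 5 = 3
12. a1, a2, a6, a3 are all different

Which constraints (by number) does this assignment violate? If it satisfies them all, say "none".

1. 2a1 - 2a6 = 2(11) - 2(27) = -32  OK
2. a5 = 11 is in {6, 7, 11, 10}  OK
3. a4 - a6 = 11 - 27 = -16  OK
4. a4 = 11 is outside [7, 10]  FAIL
5. a1 + a6 = 11 + 27 = 38; 38 > 37  OK
6. a1 = 11 is in {11, 9, 8}  OK
7. a2 = 4, not > 6; antecedent false, conditional vacuously true  OK
8. a2 = 4 lies in [2, 5]  OK
9. 3 / 3 = 1, so 3 divides 3  OK
10. 4 / 2 = 2, so 2 divides 4  OK
11. a6 + a1 = 38; 38 mod 5 = 3  OK
12. values 11, 4, 27, 3 are pairwise distinct  OK

The assignment fails constraint 4.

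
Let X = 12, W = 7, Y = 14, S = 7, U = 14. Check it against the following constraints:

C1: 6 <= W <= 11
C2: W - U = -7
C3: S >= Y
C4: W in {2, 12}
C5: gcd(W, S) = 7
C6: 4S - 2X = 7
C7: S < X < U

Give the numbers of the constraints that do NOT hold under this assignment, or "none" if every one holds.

Constraints 3, 4, and 6 are violated.

C1: W = 7 lies in [6, 11]  true
C2: W - U = 7 - 14 = -7  true
C3: S = 7, Y = 14; 7 < 14 (want ≥)  false
C4: W = 7 is not in {2, 12}  false
C5: gcd(7, 7) = 7  true
C6: 4S - 2X = 4(7) - 2(12) = 4, not 7  false
C7: values 7 < 12 < 14  true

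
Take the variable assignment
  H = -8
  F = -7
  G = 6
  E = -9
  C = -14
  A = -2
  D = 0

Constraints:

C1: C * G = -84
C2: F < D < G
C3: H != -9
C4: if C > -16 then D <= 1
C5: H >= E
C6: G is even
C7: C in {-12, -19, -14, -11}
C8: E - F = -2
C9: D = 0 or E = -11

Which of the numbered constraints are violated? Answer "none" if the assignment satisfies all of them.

C1: C * G = -14 * 6 = -84  ✔
C2: values -7 < 0 < 6  ✔
C3: H = -8, and -8 ≠ -9  ✔
C4: C = -14 > -16, so we need D ≤ 1; D = 0 ≤ 1  ✔
C5: H = -8, E = -9; -8 ≥ -9  ✔
C6: G = 6 is even  ✔
C7: C = -14 is in {-12, -19, -14, -11}  ✔
C8: E - F = -9 - (-7) = -2  ✔
C9: D = 0 = 0 (first disjunct)  ✔

All constraints are satisfied.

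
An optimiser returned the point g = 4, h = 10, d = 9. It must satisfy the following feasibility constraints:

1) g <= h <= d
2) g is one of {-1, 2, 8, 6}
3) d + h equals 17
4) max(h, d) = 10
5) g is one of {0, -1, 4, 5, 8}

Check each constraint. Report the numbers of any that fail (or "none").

1) values 4, 10, 9; h = 10 is not <= d = 9  fails
2) g = 4 is not in {-1, 2, 8, 6}  fails
3) d + h = 9 + 10 = 19, not 17  fails
4) max(10, 9) = 10  holds
5) g = 4 is in {0, -1, 4, 5, 8}  holds

The assignment fails constraints 1, 2, and 3.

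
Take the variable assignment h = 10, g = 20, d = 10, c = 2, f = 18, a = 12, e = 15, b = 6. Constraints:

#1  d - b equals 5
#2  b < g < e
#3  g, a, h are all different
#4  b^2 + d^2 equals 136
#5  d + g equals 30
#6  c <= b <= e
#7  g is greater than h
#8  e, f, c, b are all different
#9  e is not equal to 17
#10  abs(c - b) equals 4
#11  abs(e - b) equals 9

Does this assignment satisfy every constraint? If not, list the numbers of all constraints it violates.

Constraints 1, 2 are violated.

#1 d - b = 10 - 6 = 4, not 5  ✗
#2 values 6, 20, 15; g = 20 is not < e = 15  ✗
#3 values 20, 12, 10 are pairwise distinct  ✓
#4 b^2 + d^2 = 6^2 + 10^2 = 36 + 100 = 136  ✓
#5 d + g = 10 + 20 = 30  ✓
#6 values 2 <= 6 <= 15  ✓
#7 g = 20, h = 10; 20 > 10  ✓
#8 values 15, 18, 2, 6 are pairwise distinct  ✓
#9 e = 15, and 15 ≠ 17  ✓
#10 abs(2 - 6) = 4  ✓
#11 abs(15 - 6) = 9  ✓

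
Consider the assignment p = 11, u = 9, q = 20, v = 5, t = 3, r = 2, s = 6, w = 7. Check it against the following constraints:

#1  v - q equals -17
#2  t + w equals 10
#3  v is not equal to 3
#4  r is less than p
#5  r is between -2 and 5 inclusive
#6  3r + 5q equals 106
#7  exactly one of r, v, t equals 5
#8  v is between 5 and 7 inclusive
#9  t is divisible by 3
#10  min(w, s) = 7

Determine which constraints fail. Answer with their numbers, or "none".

#1 v - q = 5 - 20 = -15, not -17 — does not hold.
#2 t + w = 3 + 7 = 10 — holds.
#3 v = 5, and 5 ≠ 3 — holds.
#4 r = 2, p = 11; 2 < 11 — holds.
#5 r = 2 lies in [-2, 5] — holds.
#6 3r + 5q = 3(2) + 5(20) = 106 — holds.
#7 r=2, v=5, t=3; 1 of them equals 5 — holds.
#8 v = 5 lies in [5, 7] — holds.
#9 3 / 3 = 1, so 3 divides 3 — holds.
#10 min(7, 6) = 6, not 7 — does not hold.

Constraints 1 and 10 are violated.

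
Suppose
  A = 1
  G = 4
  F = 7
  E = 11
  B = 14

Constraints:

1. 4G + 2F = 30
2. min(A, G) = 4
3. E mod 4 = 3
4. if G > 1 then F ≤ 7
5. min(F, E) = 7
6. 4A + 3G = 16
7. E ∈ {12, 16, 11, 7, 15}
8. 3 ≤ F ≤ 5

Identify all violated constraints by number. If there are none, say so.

The assignment fails constraints 2 and 8.

1. 4G + 2F = 4(4) + 2(7) = 30  true
2. min(1, 4) = 1, not 4  false
3. 11 mod 4 = 3  true
4. G = 4 > 1, so we need F ≤ 7; F = 7 ≤ 7  true
5. min(7, 11) = 7  true
6. 4A + 3G = 4(1) + 3(4) = 16  true
7. E = 11 is in {12, 16, 11, 7, 15}  true
8. F = 7 is outside [3, 5]  false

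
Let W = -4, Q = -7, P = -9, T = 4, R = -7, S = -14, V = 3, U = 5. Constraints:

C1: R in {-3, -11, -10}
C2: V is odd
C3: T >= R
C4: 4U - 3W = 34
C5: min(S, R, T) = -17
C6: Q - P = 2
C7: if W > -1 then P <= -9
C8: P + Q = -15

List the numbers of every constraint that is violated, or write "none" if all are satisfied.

C1: R = -7 is not in {-3, -11, -10} — fails.
C2: V = 3 is odd — holds.
C3: T = 4, R = -7; 4 ≥ -7 — holds.
C4: 4U - 3W = 4(5) - 3(-4) = 32, not 34 — fails.
C5: min(-14, -7, 4) = -14, not -17 — fails.
C6: Q - P = -7 - (-9) = 2 — holds.
C7: W = -4, not > -1; antecedent false, conditional vacuously true — holds.
C8: P + Q = -9 + (-7) = -16, not -15 — fails.

Violated: 1, 4, 5, 8.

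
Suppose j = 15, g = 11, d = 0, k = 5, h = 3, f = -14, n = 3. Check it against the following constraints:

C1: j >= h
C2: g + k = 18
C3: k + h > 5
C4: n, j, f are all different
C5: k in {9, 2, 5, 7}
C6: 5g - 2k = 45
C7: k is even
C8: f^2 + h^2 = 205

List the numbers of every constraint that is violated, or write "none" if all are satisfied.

Violated: 2 and 7.

C1: j = 15, h = 3; 15 ≥ 3 — holds.
C2: g + k = 11 + 5 = 16, not 18 — does not hold.
C3: k + h = 5 + 3 = 8; 8 > 5 — holds.
C4: values 3, 15, -14 are pairwise distinct — holds.
C5: k = 5 is in {9, 2, 5, 7} — holds.
C6: 5g - 2k = 5(11) - 2(5) = 45 — holds.
C7: k = 5 is odd — does not hold.
C8: f^2 + h^2 = (-14)^2 + 3^2 = 196 + 9 = 205 — holds.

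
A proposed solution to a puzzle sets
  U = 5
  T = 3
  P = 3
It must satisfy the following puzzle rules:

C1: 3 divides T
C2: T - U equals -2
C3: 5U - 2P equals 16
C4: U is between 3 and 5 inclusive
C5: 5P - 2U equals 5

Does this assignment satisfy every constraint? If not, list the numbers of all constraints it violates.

No — constraint 3 is not satisfied.

C1: 3 / 3 = 1, so 3 divides 3  OK
C2: T - U = 3 - 5 = -2  OK
C3: 5U - 2P = 5(5) - 2(3) = 19, not 16  FAIL
C4: U = 5 lies in [3, 5]  OK
C5: 5P - 2U = 5(3) - 2(5) = 5  OK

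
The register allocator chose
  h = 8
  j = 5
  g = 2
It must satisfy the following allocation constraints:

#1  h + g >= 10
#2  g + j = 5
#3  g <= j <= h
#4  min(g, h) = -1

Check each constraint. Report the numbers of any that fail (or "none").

#1 h + g = 8 + 2 = 10; 10 ≥ 10 — satisfied.
#2 g + j = 2 + 5 = 7, not 5 — violated.
#3 values 2 <= 5 <= 8 — satisfied.
#4 min(2, 8) = 2, not -1 — violated.

The assignment fails constraints 2 and 4.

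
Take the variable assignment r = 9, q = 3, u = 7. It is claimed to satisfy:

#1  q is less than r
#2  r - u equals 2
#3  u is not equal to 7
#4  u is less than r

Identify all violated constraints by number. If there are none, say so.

#1 q = 3, r = 9; 3 < 9 — holds.
#2 r - u = 9 - 7 = 2 — holds.
#3 u = 7, but 7 is required to differ — does not hold.
#4 u = 7, r = 9; 7 < 9 — holds.

Violated: 3.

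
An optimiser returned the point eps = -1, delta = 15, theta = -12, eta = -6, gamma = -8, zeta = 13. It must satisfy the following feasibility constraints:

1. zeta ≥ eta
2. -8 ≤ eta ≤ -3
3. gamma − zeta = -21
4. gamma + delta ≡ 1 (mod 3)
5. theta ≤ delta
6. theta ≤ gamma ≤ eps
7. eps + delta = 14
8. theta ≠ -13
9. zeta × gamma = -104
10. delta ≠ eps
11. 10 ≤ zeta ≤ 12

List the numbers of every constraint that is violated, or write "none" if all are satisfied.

1. zeta = 13, eta = -6; 13 ≥ -6  yes
2. eta = -6 lies in [-8, -3]  yes
3. gamma − zeta = -8 − 13 = -21  yes
4. gamma + delta = 7; 7 mod 3 = 1  yes
5. theta = -12, delta = 15; -12 ≤ 15  yes
6. values -12 ≤ -8 ≤ -1  yes
7. eps + delta = -1 + 15 = 14  yes
8. theta = -12, and -12 ≠ -13  yes
9. zeta × gamma = 13 × (-8) = -104  yes
10. delta = 15, eps = -1; distinct  yes
11. zeta = 13 is outside [10, 12]  no

Constraint 11 does not hold.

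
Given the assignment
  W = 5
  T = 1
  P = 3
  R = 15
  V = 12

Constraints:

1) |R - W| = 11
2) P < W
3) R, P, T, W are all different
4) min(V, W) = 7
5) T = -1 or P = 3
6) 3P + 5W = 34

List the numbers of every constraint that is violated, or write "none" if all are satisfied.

The assignment fails constraints 1, 4.

1) |15 - 5| = 10, not 11 — fails.
2) P = 3, W = 5; 3 < 5 — holds.
3) values 15, 3, 1, 5 are pairwise distinct — holds.
4) min(12, 5) = 5, not 7 — fails.
5) T = 1 ≠ -1, but P = 3 = 3 (second disjunct) — holds.
6) 3P + 5W = 3(3) + 5(5) = 34 — holds.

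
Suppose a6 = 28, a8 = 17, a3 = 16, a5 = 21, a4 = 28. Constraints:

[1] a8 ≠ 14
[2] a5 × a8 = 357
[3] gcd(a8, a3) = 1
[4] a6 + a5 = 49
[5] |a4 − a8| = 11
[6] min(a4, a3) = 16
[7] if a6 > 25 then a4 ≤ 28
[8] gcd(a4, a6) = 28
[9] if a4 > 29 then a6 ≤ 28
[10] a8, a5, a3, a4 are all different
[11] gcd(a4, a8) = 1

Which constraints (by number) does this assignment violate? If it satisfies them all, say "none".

[1] a8 = 17, and 17 ≠ 14 — OK.
[2] a5 × a8 = 21 × 17 = 357 — OK.
[3] gcd(17, 16) = 1 — OK.
[4] a6 + a5 = 28 + 21 = 49 — OK.
[5] |28 − 17| = 11 — OK.
[6] min(28, 16) = 16 — OK.
[7] a6 = 28 > 25, so we need a4 ≤ 28; a4 = 28 ≤ 28 — OK.
[8] gcd(28, 28) = 28 — OK.
[9] a4 = 28, not > 29; antecedent false, conditional vacuously true — OK.
[10] values 17, 21, 16, 28 are pairwise distinct — OK.
[11] gcd(28, 17) = 1 — OK.

All constraints are satisfied.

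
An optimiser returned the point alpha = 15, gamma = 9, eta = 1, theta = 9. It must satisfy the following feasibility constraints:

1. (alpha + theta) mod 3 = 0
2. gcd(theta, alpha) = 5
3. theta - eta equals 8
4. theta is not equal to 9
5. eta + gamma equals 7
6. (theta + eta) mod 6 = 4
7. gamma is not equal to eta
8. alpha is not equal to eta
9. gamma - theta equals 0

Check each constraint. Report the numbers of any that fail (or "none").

1. alpha + theta = 24; 24 mod 3 = 0 — satisfied.
2. gcd(9, 15) = 3, not 5 — violated.
3. theta - eta = 9 - 1 = 8 — satisfied.
4. theta = 9, but 9 is required to differ — violated.
5. eta + gamma = 1 + 9 = 10, not 7 — violated.
6. theta + eta = 10; 10 mod 6 = 4 — satisfied.
7. gamma = 9, eta = 1; distinct — satisfied.
8. alpha = 15, eta = 1; distinct — satisfied.
9. gamma - theta = 9 - 9 = 0 — satisfied.

The assignment fails constraints 2, 4, and 5.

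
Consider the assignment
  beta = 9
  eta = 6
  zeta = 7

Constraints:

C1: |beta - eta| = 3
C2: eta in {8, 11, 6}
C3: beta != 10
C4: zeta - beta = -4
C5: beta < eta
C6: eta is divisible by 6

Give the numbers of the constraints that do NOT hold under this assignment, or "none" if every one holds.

C1: |9 - 6| = 3 — satisfied.
C2: eta = 6 is in {8, 11, 6} — satisfied.
C3: beta = 9, and 9 ≠ 10 — satisfied.
C4: zeta - beta = 7 - 9 = -2, not -4 — violated.
C5: beta = 9, eta = 6; 9 ≥ 6 (want <) — violated.
C6: 6 / 6 = 1, so 6 divides 6 — satisfied.

Constraints 4 and 5 do not hold.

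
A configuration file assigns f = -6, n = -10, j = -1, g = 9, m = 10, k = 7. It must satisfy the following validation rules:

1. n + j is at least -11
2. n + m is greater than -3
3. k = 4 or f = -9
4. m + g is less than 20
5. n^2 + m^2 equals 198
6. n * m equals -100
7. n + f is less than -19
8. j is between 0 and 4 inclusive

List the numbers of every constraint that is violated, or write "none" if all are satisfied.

1. n + j = -10 + (-1) = -11; -11 ≥ -11 — holds.
2. n + m = -10 + 10 = 0; 0 > -3 — holds.
3. k = 7 ≠ 4 and f = -6 ≠ -9; both disjuncts false — fails.
4. m + g = 10 + 9 = 19; 19 < 20 — holds.
5. n^2 + m^2 = (-10)^2 + 10^2 = 100 + 100 = 200, not 198 — fails.
6. n * m = -10 * 10 = -100 — holds.
7. n + f = -10 + (-6) = -16; -16 ≥ -19, bound -19 not met — fails.
8. j = -1 is outside [0, 4] — fails.

The assignment fails constraints 3, 5, 7, 8.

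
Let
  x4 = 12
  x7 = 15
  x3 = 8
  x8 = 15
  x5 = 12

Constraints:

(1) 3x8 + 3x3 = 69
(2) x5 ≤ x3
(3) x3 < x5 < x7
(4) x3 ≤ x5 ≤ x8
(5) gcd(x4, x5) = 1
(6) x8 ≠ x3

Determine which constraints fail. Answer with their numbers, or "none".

(1) 3x8 + 3x3 = 3(15) + 3(8) = 69  ✓
(2) x5 = 12, x3 = 8; 12 > 8 (want ≤)  ✗
(3) values 8 < 12 < 15  ✓
(4) values 8 ≤ 12 ≤ 15  ✓
(5) gcd(12, 12) = 12, not 1  ✗
(6) x8 = 15, x3 = 8; distinct  ✓

No — constraints 2, 5 are not satisfied.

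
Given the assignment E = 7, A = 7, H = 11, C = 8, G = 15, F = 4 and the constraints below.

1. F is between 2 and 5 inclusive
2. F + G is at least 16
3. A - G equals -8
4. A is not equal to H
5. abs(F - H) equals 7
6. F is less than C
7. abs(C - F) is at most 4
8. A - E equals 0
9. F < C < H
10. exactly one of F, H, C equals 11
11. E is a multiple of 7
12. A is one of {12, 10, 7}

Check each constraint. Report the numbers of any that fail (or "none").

1. F = 4 lies in [2, 5] — holds.
2. F + G = 4 + 15 = 19; 19 ≥ 16 — holds.
3. A - G = 7 - 15 = -8 — holds.
4. A = 7, H = 11; distinct — holds.
5. abs(4 - 11) = 7 — holds.
6. F = 4, C = 8; 4 < 8 — holds.
7. abs(8 - 4) = 4; 4 ≤ 4 — holds.
8. A - E = 7 - 7 = 0 — holds.
9. values 4 < 8 < 11 — holds.
10. F=4, H=11, C=8; 1 of them equals 11 — holds.
11. 7 / 7 = 1, so 7 divides 7 — holds.
12. A = 7 is in {12, 10, 7} — holds.

Yes — all constraints hold.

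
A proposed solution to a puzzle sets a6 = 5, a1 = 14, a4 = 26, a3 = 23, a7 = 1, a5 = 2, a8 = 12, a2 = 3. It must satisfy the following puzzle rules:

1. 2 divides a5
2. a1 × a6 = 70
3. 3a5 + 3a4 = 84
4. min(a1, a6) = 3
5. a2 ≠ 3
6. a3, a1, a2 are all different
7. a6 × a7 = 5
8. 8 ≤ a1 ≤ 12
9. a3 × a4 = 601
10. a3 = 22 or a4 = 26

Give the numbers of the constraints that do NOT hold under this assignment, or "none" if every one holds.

Constraints 4, 5, 8, 9 do not hold.

1. 2 / 2 = 1, so 2 divides 2 — satisfied.
2. a1 × a6 = 14 × 5 = 70 — satisfied.
3. 3a5 + 3a4 = 3(2) + 3(26) = 84 — satisfied.
4. min(14, 5) = 5, not 3 — violated.
5. a2 = 3, but 3 is required to differ — violated.
6. values 23, 14, 3 are pairwise distinct — satisfied.
7. a6 × a7 = 5 × 1 = 5 — satisfied.
8. a1 = 14 is outside [8, 12] — violated.
9. a3 × a4 = 23 × 26 = 598, not 601 — violated.
10. a3 = 23 ≠ 22, but a4 = 26 = 26 (second disjunct) — satisfied.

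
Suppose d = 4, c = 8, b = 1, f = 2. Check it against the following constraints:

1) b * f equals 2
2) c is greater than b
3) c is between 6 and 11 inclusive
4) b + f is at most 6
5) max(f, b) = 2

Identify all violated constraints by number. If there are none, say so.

1) b * f = 1 * 2 = 2 — holds.
2) c = 8, b = 1; 8 > 1 — holds.
3) c = 8 lies in [6, 11] — holds.
4) b + f = 1 + 2 = 3; 3 ≤ 6 — holds.
5) max(2, 1) = 2 — holds.

The assignment satisfies every constraint.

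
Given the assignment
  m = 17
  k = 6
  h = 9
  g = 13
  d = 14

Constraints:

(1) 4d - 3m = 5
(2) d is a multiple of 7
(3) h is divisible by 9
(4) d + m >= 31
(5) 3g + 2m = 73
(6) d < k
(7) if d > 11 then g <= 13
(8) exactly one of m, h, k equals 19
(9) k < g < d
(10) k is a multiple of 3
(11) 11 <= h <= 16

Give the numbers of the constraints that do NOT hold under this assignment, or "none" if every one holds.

Constraints 6, 8, 11 are violated.

(1) 4d - 3m = 4(14) - 3(17) = 5  ✔
(2) 14 / 7 = 2, so 7 divides 14  ✔
(3) 9 / 9 = 1, so 9 divides 9  ✔
(4) d + m = 14 + 17 = 31; 31 ≥ 31  ✔
(5) 3g + 2m = 3(13) + 2(17) = 73  ✔
(6) d = 14, k = 6; 14 ≥ 6 (want <)  ✘
(7) d = 14 > 11, so we need g ≤ 13; g = 13 ≤ 13  ✔
(8) m=17, h=9, k=6; 0 of them equal 19, not exactly one  ✘
(9) values 6 < 13 < 14  ✔
(10) 6 / 3 = 2, so 3 divides 6  ✔
(11) h = 9 is outside [11, 16]  ✘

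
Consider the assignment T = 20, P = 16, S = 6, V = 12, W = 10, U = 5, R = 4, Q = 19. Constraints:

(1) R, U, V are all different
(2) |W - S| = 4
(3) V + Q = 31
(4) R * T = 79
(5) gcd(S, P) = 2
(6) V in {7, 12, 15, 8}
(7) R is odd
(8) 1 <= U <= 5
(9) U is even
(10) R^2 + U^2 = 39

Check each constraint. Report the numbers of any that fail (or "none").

(1) values 4, 5, 12 are pairwise distinct — satisfied.
(2) |10 - 6| = 4 — satisfied.
(3) V + Q = 12 + 19 = 31 — satisfied.
(4) R * T = 4 * 20 = 80, not 79 — violated.
(5) gcd(6, 16) = 2 — satisfied.
(6) V = 12 is in {7, 12, 15, 8} — satisfied.
(7) R = 4 is even — violated.
(8) U = 5 lies in [1, 5] — satisfied.
(9) U = 5 is odd — violated.
(10) R^2 + U^2 = 4^2 + 5^2 = 16 + 25 = 41, not 39 — violated.

The assignment fails constraints 4, 7, 9, and 10.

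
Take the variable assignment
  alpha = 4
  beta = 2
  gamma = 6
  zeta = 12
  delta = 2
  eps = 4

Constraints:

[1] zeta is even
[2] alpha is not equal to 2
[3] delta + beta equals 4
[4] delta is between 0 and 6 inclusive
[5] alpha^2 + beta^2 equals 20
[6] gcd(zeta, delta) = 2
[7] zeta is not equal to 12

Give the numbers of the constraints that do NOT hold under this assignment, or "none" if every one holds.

Constraint 7 is violated.

[1] zeta = 12 is even  OK
[2] alpha = 4, and 4 ≠ 2  OK
[3] delta + beta = 2 + 2 = 4  OK
[4] delta = 2 lies in [0, 6]  OK
[5] alpha^2 + beta^2 = 4^2 + 2^2 = 16 + 4 = 20  OK
[6] gcd(12, 2) = 2  OK
[7] zeta = 12, but 12 is required to differ  FAIL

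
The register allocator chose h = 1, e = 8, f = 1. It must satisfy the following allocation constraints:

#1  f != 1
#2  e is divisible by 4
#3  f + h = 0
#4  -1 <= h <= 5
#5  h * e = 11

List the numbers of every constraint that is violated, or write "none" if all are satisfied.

#1 f = 1, but 1 is required to differ — fails.
#2 8 / 4 = 2, so 4 divides 8 — holds.
#3 f + h = 1 + 1 = 2, not 0 — fails.
#4 h = 1 lies in [-1, 5] — holds.
#5 h * e = 1 * 8 = 8, not 11 — fails.

Constraints 1, 3, 5 do not hold.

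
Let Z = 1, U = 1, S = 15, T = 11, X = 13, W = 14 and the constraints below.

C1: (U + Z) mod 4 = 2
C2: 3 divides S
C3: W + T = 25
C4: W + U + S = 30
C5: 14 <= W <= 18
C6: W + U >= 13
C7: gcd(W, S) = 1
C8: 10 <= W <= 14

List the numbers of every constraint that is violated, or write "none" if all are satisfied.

No violations.

C1: U + Z = 2; 2 mod 4 = 2 — holds.
C2: 15 / 3 = 5, so 3 divides 15 — holds.
C3: W + T = 14 + 11 = 25 — holds.
C4: W + U + S = 14 + 1 + 15 = 30 — holds.
C5: W = 14 lies in [14, 18] — holds.
C6: W + U = 14 + 1 = 15; 15 ≥ 13 — holds.
C7: gcd(14, 15) = 1 — holds.
C8: W = 14 lies in [10, 14] — holds.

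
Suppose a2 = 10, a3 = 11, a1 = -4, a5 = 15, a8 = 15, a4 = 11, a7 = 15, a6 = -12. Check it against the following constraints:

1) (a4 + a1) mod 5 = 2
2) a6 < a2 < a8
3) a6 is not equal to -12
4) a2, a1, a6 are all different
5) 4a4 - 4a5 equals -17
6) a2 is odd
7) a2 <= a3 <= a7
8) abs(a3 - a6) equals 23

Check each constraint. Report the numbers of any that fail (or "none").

1) a4 + a1 = 7; 7 mod 5 = 2 — satisfied.
2) values -12 < 10 < 15 — satisfied.
3) a6 = -12, but -12 is required to differ — violated.
4) values 10, -4, -12 are pairwise distinct — satisfied.
5) 4a4 - 4a5 = 4(11) - 4(15) = -16, not -17 — violated.
6) a2 = 10 is even — violated.
7) values 10 <= 11 <= 15 — satisfied.
8) abs(11 - (-12)) = 23 — satisfied.

The assignment fails constraints 3, 5, and 6.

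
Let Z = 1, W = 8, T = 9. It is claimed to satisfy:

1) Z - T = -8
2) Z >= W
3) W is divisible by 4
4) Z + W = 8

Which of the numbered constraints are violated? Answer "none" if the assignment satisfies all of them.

1) Z - T = 1 - 9 = -8  OK
2) Z = 1, W = 8; 1 < 8 (want ≥)  FAIL
3) 8 / 4 = 2, so 4 divides 8  OK
4) Z + W = 1 + 8 = 9, not 8  FAIL

No — constraints 2 and 4 are not satisfied.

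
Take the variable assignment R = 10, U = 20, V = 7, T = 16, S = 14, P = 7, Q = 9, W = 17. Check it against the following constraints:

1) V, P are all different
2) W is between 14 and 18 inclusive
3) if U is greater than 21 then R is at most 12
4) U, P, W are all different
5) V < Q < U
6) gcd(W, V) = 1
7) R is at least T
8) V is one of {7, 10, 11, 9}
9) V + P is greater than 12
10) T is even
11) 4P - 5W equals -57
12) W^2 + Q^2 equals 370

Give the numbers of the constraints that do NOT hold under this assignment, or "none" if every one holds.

1) V = P = 7, not all different  false
2) W = 17 lies in [14, 18]  true
3) U = 20, not > 21; antecedent false, conditional vacuously true  true
4) values 20, 7, 17 are pairwise distinct  true
5) values 7 < 9 < 20  true
6) gcd(17, 7) = 1  true
7) R = 10, T = 16; 10 < 16 (want ≥)  false
8) V = 7 is in {7, 10, 11, 9}  true
9) V + P = 7 + 7 = 14; 14 > 12  true
10) T = 16 is even  true
11) 4P - 5W = 4(7) - 5(17) = -57  true
12) W^2 + Q^2 = 17^2 + 9^2 = 289 + 81 = 370  true

Violated: 1 and 7.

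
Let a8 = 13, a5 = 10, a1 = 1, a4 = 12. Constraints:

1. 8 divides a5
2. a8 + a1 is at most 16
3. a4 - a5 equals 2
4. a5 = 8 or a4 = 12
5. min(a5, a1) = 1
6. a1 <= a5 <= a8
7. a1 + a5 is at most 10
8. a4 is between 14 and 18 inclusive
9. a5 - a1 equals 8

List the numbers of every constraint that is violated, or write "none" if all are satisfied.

1. 10 = 8*1 + 2, so 8 does not divide 10  ✗
2. a8 + a1 = 13 + 1 = 14; 14 ≤ 16  ✓
3. a4 - a5 = 12 - 10 = 2  ✓
4. a5 = 10 ≠ 8, but a4 = 12 = 12 (second disjunct)  ✓
5. min(10, 1) = 1  ✓
6. values 1 <= 10 <= 13  ✓
7. a1 + a5 = 1 + 10 = 11; 11 > 10, bound 10 not met  ✗
8. a4 = 12 is outside [14, 18]  ✗
9. a5 - a1 = 10 - 1 = 9, not 8  ✗

Constraints 1, 7, 8, and 9 are violated.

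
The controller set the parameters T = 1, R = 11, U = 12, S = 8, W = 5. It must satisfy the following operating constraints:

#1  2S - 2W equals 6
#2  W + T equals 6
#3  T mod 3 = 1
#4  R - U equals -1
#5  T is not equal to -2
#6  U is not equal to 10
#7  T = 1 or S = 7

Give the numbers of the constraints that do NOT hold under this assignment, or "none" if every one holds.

#1 2S - 2W = 2(8) - 2(5) = 6 — holds.
#2 W + T = 5 + 1 = 6 — holds.
#3 1 mod 3 = 1 — holds.
#4 R - U = 11 - 12 = -1 — holds.
#5 T = 1, and 1 ≠ -2 — holds.
#6 U = 12, and 12 ≠ 10 — holds.
#7 T = 1 = 1 (first disjunct) — holds.

All constraints are satisfied.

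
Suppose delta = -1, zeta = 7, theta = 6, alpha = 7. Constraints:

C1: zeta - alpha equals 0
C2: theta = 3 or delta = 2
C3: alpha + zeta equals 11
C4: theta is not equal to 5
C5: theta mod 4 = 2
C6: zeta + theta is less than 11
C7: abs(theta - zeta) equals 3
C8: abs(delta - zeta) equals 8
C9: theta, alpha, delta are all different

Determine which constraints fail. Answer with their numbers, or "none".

No — constraints 2, 3, 6, and 7 are not satisfied.

C1: zeta - alpha = 7 - 7 = 0  yes
C2: theta = 6 ≠ 3 and delta = -1 ≠ 2; both disjuncts false  no
C3: alpha + zeta = 7 + 7 = 14, not 11  no
C4: theta = 6, and 6 ≠ 5  yes
C5: 6 mod 4 = 2  yes
C6: zeta + theta = 7 + 6 = 13; 13 ≥ 11, bound 11 not met  no
C7: abs(6 - 7) = 1, not 3  no
C8: abs(-1 - 7) = 8  yes
C9: values 6, 7, -1 are pairwise distinct  yes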